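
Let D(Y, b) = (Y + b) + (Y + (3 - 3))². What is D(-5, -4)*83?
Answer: 1328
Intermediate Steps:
D(Y, b) = Y + b + Y² (D(Y, b) = (Y + b) + (Y + 0)² = (Y + b) + Y² = Y + b + Y²)
D(-5, -4)*83 = (-5 - 4 + (-5)²)*83 = (-5 - 4 + 25)*83 = 16*83 = 1328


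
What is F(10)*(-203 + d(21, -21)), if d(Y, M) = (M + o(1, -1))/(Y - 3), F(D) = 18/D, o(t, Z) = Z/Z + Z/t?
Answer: -735/2 ≈ -367.50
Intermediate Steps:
o(t, Z) = 1 + Z/t
d(Y, M) = M/(-3 + Y) (d(Y, M) = (M + (-1 + 1)/1)/(Y - 3) = (M + 1*0)/(-3 + Y) = (M + 0)/(-3 + Y) = M/(-3 + Y))
F(10)*(-203 + d(21, -21)) = (18/10)*(-203 - 21/(-3 + 21)) = (18*(1/10))*(-203 - 21/18) = 9*(-203 - 21*1/18)/5 = 9*(-203 - 7/6)/5 = (9/5)*(-1225/6) = -735/2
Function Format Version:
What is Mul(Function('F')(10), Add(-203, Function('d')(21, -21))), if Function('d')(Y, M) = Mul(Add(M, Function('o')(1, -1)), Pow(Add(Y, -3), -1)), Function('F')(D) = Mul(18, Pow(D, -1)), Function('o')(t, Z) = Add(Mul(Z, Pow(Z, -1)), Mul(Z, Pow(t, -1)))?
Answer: Rational(-735, 2) ≈ -367.50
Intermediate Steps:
Function('o')(t, Z) = Add(1, Mul(Z, Pow(t, -1)))
Function('d')(Y, M) = Mul(M, Pow(Add(-3, Y), -1)) (Function('d')(Y, M) = Mul(Add(M, Mul(Pow(1, -1), Add(-1, 1))), Pow(Add(Y, -3), -1)) = Mul(Add(M, Mul(1, 0)), Pow(Add(-3, Y), -1)) = Mul(Add(M, 0), Pow(Add(-3, Y), -1)) = Mul(M, Pow(Add(-3, Y), -1)))
Mul(Function('F')(10), Add(-203, Function('d')(21, -21))) = Mul(Mul(18, Pow(10, -1)), Add(-203, Mul(-21, Pow(Add(-3, 21), -1)))) = Mul(Mul(18, Rational(1, 10)), Add(-203, Mul(-21, Pow(18, -1)))) = Mul(Rational(9, 5), Add(-203, Mul(-21, Rational(1, 18)))) = Mul(Rational(9, 5), Add(-203, Rational(-7, 6))) = Mul(Rational(9, 5), Rational(-1225, 6)) = Rational(-735, 2)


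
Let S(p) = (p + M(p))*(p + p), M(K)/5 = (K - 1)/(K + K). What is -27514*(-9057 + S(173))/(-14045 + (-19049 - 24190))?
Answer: 710700377/28642 ≈ 24813.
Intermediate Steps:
M(K) = 5*(-1 + K)/(2*K) (M(K) = 5*((K - 1)/(K + K)) = 5*((-1 + K)/((2*K))) = 5*((-1 + K)*(1/(2*K))) = 5*((-1 + K)/(2*K)) = 5*(-1 + K)/(2*K))
S(p) = 2*p*(p + 5*(-1 + p)/(2*p)) (S(p) = (p + 5*(-1 + p)/(2*p))*(p + p) = (p + 5*(-1 + p)/(2*p))*(2*p) = 2*p*(p + 5*(-1 + p)/(2*p)))
-27514*(-9057 + S(173))/(-14045 + (-19049 - 24190)) = -27514*(-9057 + (-5 + 2*173² + 5*173))/(-14045 + (-19049 - 24190)) = -27514*(-9057 + (-5 + 2*29929 + 865))/(-14045 - 43239) = -27514*(-9057 + (-5 + 59858 + 865))/(-57284) = -27514*(-9057 + 60718)*(-1/57284) = -27514*51661*(-1/57284) = -27514/(1/(-51661/57284)) = -27514/(-57284/51661) = -27514*(-51661/57284) = 710700377/28642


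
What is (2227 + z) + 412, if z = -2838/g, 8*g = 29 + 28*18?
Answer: 1383883/533 ≈ 2596.4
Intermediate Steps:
g = 533/8 (g = (29 + 28*18)/8 = (29 + 504)/8 = (⅛)*533 = 533/8 ≈ 66.625)
z = -22704/533 (z = -2838/533/8 = -2838*8/533 = -22704/533 ≈ -42.597)
(2227 + z) + 412 = (2227 - 22704/533) + 412 = 1164287/533 + 412 = 1383883/533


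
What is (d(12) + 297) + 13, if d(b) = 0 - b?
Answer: 298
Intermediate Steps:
d(b) = -b
(d(12) + 297) + 13 = (-1*12 + 297) + 13 = (-12 + 297) + 13 = 285 + 13 = 298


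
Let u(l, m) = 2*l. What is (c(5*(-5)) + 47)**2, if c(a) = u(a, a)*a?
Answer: 1682209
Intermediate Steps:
c(a) = 2*a**2 (c(a) = (2*a)*a = 2*a**2)
(c(5*(-5)) + 47)**2 = (2*(5*(-5))**2 + 47)**2 = (2*(-25)**2 + 47)**2 = (2*625 + 47)**2 = (1250 + 47)**2 = 1297**2 = 1682209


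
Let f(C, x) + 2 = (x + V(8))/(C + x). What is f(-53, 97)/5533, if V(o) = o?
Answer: 17/243452 ≈ 6.9829e-5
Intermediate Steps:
f(C, x) = -2 + (8 + x)/(C + x) (f(C, x) = -2 + (x + 8)/(C + x) = -2 + (8 + x)/(C + x))
f(-53, 97)/5533 = ((8 - 1*97 - 2*(-53))/(-53 + 97))/5533 = ((8 - 97 + 106)/44)*(1/5533) = ((1/44)*17)*(1/5533) = (17/44)*(1/5533) = 17/243452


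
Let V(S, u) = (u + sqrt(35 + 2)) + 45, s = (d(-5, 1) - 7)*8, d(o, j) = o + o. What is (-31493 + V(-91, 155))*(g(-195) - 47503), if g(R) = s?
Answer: 1490767227 - 47639*sqrt(37) ≈ 1.4905e+9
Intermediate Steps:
d(o, j) = 2*o
s = -136 (s = (2*(-5) - 7)*8 = (-10 - 7)*8 = -17*8 = -136)
g(R) = -136
V(S, u) = 45 + u + sqrt(37) (V(S, u) = (u + sqrt(37)) + 45 = 45 + u + sqrt(37))
(-31493 + V(-91, 155))*(g(-195) - 47503) = (-31493 + (45 + 155 + sqrt(37)))*(-136 - 47503) = (-31493 + (200 + sqrt(37)))*(-47639) = (-31293 + sqrt(37))*(-47639) = 1490767227 - 47639*sqrt(37)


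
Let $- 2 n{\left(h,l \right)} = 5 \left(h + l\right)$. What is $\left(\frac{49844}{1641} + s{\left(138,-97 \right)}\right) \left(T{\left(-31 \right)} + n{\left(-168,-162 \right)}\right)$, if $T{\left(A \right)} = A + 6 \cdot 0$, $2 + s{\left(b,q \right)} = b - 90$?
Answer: $\frac{99512020}{1641} \approx 60641.0$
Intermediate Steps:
$s{\left(b,q \right)} = -92 + b$ ($s{\left(b,q \right)} = -2 + \left(b - 90\right) = -2 + \left(-90 + b\right) = -92 + b$)
$n{\left(h,l \right)} = - \frac{5 h}{2} - \frac{5 l}{2}$ ($n{\left(h,l \right)} = - \frac{5 \left(h + l\right)}{2} = - \frac{5 h + 5 l}{2} = - \frac{5 h}{2} - \frac{5 l}{2}$)
$T{\left(A \right)} = A$ ($T{\left(A \right)} = A + 0 = A$)
$\left(\frac{49844}{1641} + s{\left(138,-97 \right)}\right) \left(T{\left(-31 \right)} + n{\left(-168,-162 \right)}\right) = \left(\frac{49844}{1641} + \left(-92 + 138\right)\right) \left(-31 - -825\right) = \left(49844 \cdot \frac{1}{1641} + 46\right) \left(-31 + \left(420 + 405\right)\right) = \left(\frac{49844}{1641} + 46\right) \left(-31 + 825\right) = \frac{125330}{1641} \cdot 794 = \frac{99512020}{1641}$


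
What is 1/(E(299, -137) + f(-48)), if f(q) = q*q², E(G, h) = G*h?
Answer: -1/151555 ≈ -6.5983e-6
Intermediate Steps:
f(q) = q³
1/(E(299, -137) + f(-48)) = 1/(299*(-137) + (-48)³) = 1/(-40963 - 110592) = 1/(-151555) = -1/151555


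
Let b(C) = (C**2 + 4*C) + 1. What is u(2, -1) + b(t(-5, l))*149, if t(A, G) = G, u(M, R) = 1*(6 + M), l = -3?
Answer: -290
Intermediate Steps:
u(M, R) = 6 + M
b(C) = 1 + C**2 + 4*C
u(2, -1) + b(t(-5, l))*149 = (6 + 2) + (1 + (-3)**2 + 4*(-3))*149 = 8 + (1 + 9 - 12)*149 = 8 - 2*149 = 8 - 298 = -290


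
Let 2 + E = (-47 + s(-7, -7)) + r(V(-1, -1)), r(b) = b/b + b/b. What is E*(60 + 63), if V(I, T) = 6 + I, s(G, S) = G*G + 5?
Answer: 861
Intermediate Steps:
s(G, S) = 5 + G² (s(G, S) = G² + 5 = 5 + G²)
r(b) = 2 (r(b) = 1 + 1 = 2)
E = 7 (E = -2 + ((-47 + (5 + (-7)²)) + 2) = -2 + ((-47 + (5 + 49)) + 2) = -2 + ((-47 + 54) + 2) = -2 + (7 + 2) = -2 + 9 = 7)
E*(60 + 63) = 7*(60 + 63) = 7*123 = 861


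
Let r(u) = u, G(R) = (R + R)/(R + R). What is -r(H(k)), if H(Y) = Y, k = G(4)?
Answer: -1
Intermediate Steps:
G(R) = 1 (G(R) = (2*R)/((2*R)) = (2*R)*(1/(2*R)) = 1)
k = 1
-r(H(k)) = -1*1 = -1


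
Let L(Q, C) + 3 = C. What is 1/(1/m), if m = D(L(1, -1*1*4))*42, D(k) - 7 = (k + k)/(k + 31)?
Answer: 539/2 ≈ 269.50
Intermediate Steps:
L(Q, C) = -3 + C
D(k) = 7 + 2*k/(31 + k) (D(k) = 7 + (k + k)/(k + 31) = 7 + (2*k)/(31 + k) = 7 + 2*k/(31 + k))
m = 539/2 (m = ((217 + 9*(-3 - 1*1*4))/(31 + (-3 - 1*1*4)))*42 = ((217 + 9*(-3 - 1*4))/(31 + (-3 - 1*4)))*42 = ((217 + 9*(-3 - 4))/(31 + (-3 - 4)))*42 = ((217 + 9*(-7))/(31 - 7))*42 = ((217 - 63)/24)*42 = ((1/24)*154)*42 = (77/12)*42 = 539/2 ≈ 269.50)
1/(1/m) = 1/(1/(539/2)) = 1/(2/539) = 539/2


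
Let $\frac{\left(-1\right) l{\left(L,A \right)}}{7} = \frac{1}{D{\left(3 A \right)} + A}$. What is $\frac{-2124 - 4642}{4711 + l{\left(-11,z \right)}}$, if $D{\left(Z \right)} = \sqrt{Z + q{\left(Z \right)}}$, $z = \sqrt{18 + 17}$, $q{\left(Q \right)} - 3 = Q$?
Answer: $- \frac{6766}{4711 - \frac{7}{\sqrt{35} + \sqrt{3 + 6 \sqrt{35}}}} \approx -1.4364$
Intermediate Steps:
$q{\left(Q \right)} = 3 + Q$
$z = \sqrt{35} \approx 5.9161$
$D{\left(Z \right)} = \sqrt{3 + 2 Z}$ ($D{\left(Z \right)} = \sqrt{Z + \left(3 + Z\right)} = \sqrt{3 + 2 Z}$)
$l{\left(L,A \right)} = - \frac{7}{A + \sqrt{3 + 6 A}}$ ($l{\left(L,A \right)} = - \frac{7}{\sqrt{3 + 2 \cdot 3 A} + A} = - \frac{7}{\sqrt{3 + 6 A} + A} = - \frac{7}{A + \sqrt{3 + 6 A}}$)
$\frac{-2124 - 4642}{4711 + l{\left(-11,z \right)}} = \frac{-2124 - 4642}{4711 - \frac{7}{\sqrt{35} + \sqrt{3} \sqrt{1 + 2 \sqrt{35}}}} = - \frac{6766}{4711 - \frac{7}{\sqrt{35} + \sqrt{3} \sqrt{1 + 2 \sqrt{35}}}}$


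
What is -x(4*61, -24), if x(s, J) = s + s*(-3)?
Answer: 488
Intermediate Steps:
x(s, J) = -2*s (x(s, J) = s - 3*s = -2*s)
-x(4*61, -24) = -(-2)*4*61 = -(-2)*244 = -1*(-488) = 488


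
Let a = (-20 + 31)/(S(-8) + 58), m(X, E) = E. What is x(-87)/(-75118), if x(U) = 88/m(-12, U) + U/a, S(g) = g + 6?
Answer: 212416/35943963 ≈ 0.0059096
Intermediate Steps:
S(g) = 6 + g
a = 11/56 (a = (-20 + 31)/((6 - 8) + 58) = 11/(-2 + 58) = 11/56 ≈ 0.19643)
x(U) = 88/U + 56*U/11 (x(U) = 88/U + U/(11/56) = 88/U + U*(56/11) = 88/U + 56*U/11)
x(-87)/(-75118) = (88/(-87) + (56/11)*(-87))/(-75118) = (88*(-1/87) - 4872/11)*(-1/75118) = (-88/87 - 4872/11)*(-1/75118) = -424832/957*(-1/75118) = 212416/35943963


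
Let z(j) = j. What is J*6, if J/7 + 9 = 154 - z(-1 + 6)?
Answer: 5880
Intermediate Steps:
J = 980 (J = -63 + 7*(154 - (-1 + 6)) = -63 + 7*(154 - 1*5) = -63 + 7*(154 - 5) = -63 + 7*149 = -63 + 1043 = 980)
J*6 = 980*6 = 5880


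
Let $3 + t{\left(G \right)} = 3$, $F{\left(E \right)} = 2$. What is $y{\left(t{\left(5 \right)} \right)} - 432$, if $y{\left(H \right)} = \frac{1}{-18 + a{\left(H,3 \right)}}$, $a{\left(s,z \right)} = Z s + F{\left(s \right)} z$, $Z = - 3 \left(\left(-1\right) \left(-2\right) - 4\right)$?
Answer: $- \frac{5185}{12} \approx -432.08$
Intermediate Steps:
$Z = 6$ ($Z = - 3 \left(2 - 4\right) = \left(-3\right) \left(-2\right) = 6$)
$t{\left(G \right)} = 0$ ($t{\left(G \right)} = -3 + 3 = 0$)
$a{\left(s,z \right)} = 2 z + 6 s$ ($a{\left(s,z \right)} = 6 s + 2 z = 2 z + 6 s$)
$y{\left(H \right)} = \frac{1}{-12 + 6 H}$ ($y{\left(H \right)} = \frac{1}{-18 + \left(2 \cdot 3 + 6 H\right)} = \frac{1}{-18 + \left(6 + 6 H\right)} = \frac{1}{-12 + 6 H}$)
$y{\left(t{\left(5 \right)} \right)} - 432 = \frac{1}{6 \left(-2 + 0\right)} - 432 = \frac{1}{6 \left(-2\right)} - 432 = \frac{1}{6} \left(- \frac{1}{2}\right) - 432 = - \frac{1}{12} - 432 = - \frac{5185}{12}$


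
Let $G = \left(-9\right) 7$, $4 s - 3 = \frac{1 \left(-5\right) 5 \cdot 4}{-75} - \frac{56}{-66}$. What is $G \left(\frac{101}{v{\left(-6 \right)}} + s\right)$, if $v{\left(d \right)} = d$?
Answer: $\frac{43071}{44} \approx 978.89$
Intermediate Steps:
$s = \frac{57}{44}$ ($s = \frac{3}{4} + \frac{\frac{1 \left(-5\right) 5 \cdot 4}{-75} - \frac{56}{-66}}{4} = \frac{3}{4} + \frac{\left(-5\right) 20 \left(- \frac{1}{75}\right) - - \frac{28}{33}}{4} = \frac{3}{4} + \frac{\left(-100\right) \left(- \frac{1}{75}\right) + \frac{28}{33}}{4} = \frac{3}{4} + \frac{\frac{4}{3} + \frac{28}{33}}{4} = \frac{3}{4} + \frac{1}{4} \cdot \frac{24}{11} = \frac{3}{4} + \frac{6}{11} = \frac{57}{44} \approx 1.2955$)
$G = -63$
$G \left(\frac{101}{v{\left(-6 \right)}} + s\right) = - 63 \left(\frac{101}{-6} + \frac{57}{44}\right) = - 63 \left(101 \left(- \frac{1}{6}\right) + \frac{57}{44}\right) = - 63 \left(- \frac{101}{6} + \frac{57}{44}\right) = \left(-63\right) \left(- \frac{2051}{132}\right) = \frac{43071}{44}$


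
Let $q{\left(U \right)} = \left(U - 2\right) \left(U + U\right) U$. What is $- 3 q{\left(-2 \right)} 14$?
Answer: $1344$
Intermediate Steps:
$q{\left(U \right)} = 2 U^{2} \left(-2 + U\right)$ ($q{\left(U \right)} = \left(-2 + U\right) 2 U U = 2 U \left(-2 + U\right) U = 2 U^{2} \left(-2 + U\right)$)
$- 3 q{\left(-2 \right)} 14 = - 3 \cdot 2 \left(-2\right)^{2} \left(-2 - 2\right) 14 = - 3 \cdot 2 \cdot 4 \left(-4\right) 14 = \left(-3\right) \left(-32\right) 14 = 96 \cdot 14 = 1344$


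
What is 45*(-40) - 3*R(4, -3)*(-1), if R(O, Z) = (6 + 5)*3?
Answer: -1701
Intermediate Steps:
R(O, Z) = 33 (R(O, Z) = 11*3 = 33)
45*(-40) - 3*R(4, -3)*(-1) = 45*(-40) - 3*33*(-1) = -1800 - 99*(-1) = -1800 + 99 = -1701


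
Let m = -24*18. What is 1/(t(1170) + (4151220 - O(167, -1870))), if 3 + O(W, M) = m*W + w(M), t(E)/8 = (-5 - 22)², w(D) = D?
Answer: 1/4231069 ≈ 2.3635e-7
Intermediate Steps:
t(E) = 5832 (t(E) = 8*(-5 - 22)² = 8*(-27)² = 8*729 = 5832)
m = -432
O(W, M) = -3 + M - 432*W (O(W, M) = -3 + (-432*W + M) = -3 + (M - 432*W) = -3 + M - 432*W)
1/(t(1170) + (4151220 - O(167, -1870))) = 1/(5832 + (4151220 - (-3 - 1870 - 432*167))) = 1/(5832 + (4151220 - (-3 - 1870 - 72144))) = 1/(5832 + (4151220 - 1*(-74017))) = 1/(5832 + (4151220 + 74017)) = 1/(5832 + 4225237) = 1/4231069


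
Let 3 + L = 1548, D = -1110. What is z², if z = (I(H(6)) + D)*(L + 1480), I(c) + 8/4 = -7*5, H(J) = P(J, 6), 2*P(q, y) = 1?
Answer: 12038644605625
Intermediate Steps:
P(q, y) = ½ (P(q, y) = (½)*1 = ½)
H(J) = ½
L = 1545 (L = -3 + 1548 = 1545)
I(c) = -37 (I(c) = -2 - 7*5 = -2 - 35 = -37)
z = -3469675 (z = (-37 - 1110)*(1545 + 1480) = -1147*3025 = -3469675)
z² = (-3469675)² = 12038644605625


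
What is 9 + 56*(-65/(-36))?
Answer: 991/9 ≈ 110.11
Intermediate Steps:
9 + 56*(-65/(-36)) = 9 + 56*(-65*(-1/36)) = 9 + 56*(65/36) = 9 + 910/9 = 991/9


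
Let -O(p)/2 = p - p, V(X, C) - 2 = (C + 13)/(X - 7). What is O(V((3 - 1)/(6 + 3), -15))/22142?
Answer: 0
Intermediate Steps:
V(X, C) = 2 + (13 + C)/(-7 + X) (V(X, C) = 2 + (C + 13)/(X - 7) = 2 + (13 + C)/(-7 + X))
O(p) = 0 (O(p) = -2*(p - p) = -2*0 = 0)
O(V((3 - 1)/(6 + 3), -15))/22142 = 0/22142 = 0*(1/22142) = 0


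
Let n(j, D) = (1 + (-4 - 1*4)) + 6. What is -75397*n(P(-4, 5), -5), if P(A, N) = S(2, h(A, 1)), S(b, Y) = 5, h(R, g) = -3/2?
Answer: 75397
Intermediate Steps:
h(R, g) = -3/2 (h(R, g) = -3*½ = -3/2)
P(A, N) = 5
n(j, D) = -1 (n(j, D) = (1 + (-4 - 4)) + 6 = (1 - 8) + 6 = -7 + 6 = -1)
-75397*n(P(-4, 5), -5) = -75397*(-1) = 75397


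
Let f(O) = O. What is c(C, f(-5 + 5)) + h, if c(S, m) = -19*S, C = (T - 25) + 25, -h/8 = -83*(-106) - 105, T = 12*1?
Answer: -69772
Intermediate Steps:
T = 12
h = -69544 (h = -8*(-83*(-106) - 105) = -8*(8798 - 105) = -8*8693 = -69544)
C = 12 (C = (12 - 25) + 25 = -13 + 25 = 12)
c(C, f(-5 + 5)) + h = -19*12 - 69544 = -228 - 69544 = -69772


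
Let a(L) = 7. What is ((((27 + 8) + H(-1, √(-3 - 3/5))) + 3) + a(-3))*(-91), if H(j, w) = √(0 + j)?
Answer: -4095 - 91*I ≈ -4095.0 - 91.0*I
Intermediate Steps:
H(j, w) = √j
((((27 + 8) + H(-1, √(-3 - 3/5))) + 3) + a(-3))*(-91) = ((((27 + 8) + √(-1)) + 3) + 7)*(-91) = (((35 + I) + 3) + 7)*(-91) = ((38 + I) + 7)*(-91) = (45 + I)*(-91) = -4095 - 91*I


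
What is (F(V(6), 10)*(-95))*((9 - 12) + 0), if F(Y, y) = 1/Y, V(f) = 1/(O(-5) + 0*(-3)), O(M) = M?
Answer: -1425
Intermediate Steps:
V(f) = -1/5 (V(f) = 1/(-5 + 0*(-3)) = 1/(-5 + 0) = 1/(-5) = -1/5)
(F(V(6), 10)*(-95))*((9 - 12) + 0) = (-95/(-1/5))*((9 - 12) + 0) = (-5*(-95))*(-3 + 0) = 475*(-3) = -1425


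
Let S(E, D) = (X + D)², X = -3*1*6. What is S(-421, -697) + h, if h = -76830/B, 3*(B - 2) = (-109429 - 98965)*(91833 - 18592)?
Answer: 3901409740135895/7631492474 ≈ 5.1123e+5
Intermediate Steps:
X = -18 (X = -3*6 = -18)
B = -15262984948/3 (B = 2 + ((-109429 - 98965)*(91833 - 18592))/3 = 2 + (-208394*73241)/3 = 2 + (⅓)*(-15262984954) = 2 - 15262984954/3 = -15262984948/3 ≈ -5.0877e+9)
S(E, D) = (-18 + D)²
h = 115245/7631492474 (h = -76830/(-15262984948/3) = -76830*(-3/15262984948) = 115245/7631492474 ≈ 1.5101e-5)
S(-421, -697) + h = (-18 - 697)² + 115245/7631492474 = (-715)² + 115245/7631492474 = 511225 + 115245/7631492474 = 3901409740135895/7631492474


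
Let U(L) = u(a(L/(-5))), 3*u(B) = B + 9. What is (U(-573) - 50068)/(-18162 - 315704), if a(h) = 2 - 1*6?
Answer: 150199/1001598 ≈ 0.14996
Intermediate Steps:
a(h) = -4 (a(h) = 2 - 6 = -4)
u(B) = 3 + B/3 (u(B) = (B + 9)/3 = (9 + B)/3 = 3 + B/3)
U(L) = 5/3 (U(L) = 3 + (⅓)*(-4) = 3 - 4/3 = 5/3)
(U(-573) - 50068)/(-18162 - 315704) = (5/3 - 50068)/(-18162 - 315704) = -150199/3/(-333866) = -150199/3*(-1/333866) = 150199/1001598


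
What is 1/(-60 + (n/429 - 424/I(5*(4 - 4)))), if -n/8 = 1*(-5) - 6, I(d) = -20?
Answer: -195/7526 ≈ -0.025910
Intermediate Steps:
n = 88 (n = -8*(1*(-5) - 6) = -8*(-5 - 6) = -8*(-11) = 88)
1/(-60 + (n/429 - 424/I(5*(4 - 4)))) = 1/(-60 + (88/429 - 424/(-20))) = 1/(-60 + (88*(1/429) - 424*(-1/20))) = 1/(-60 + (8/39 + 106/5)) = 1/(-60 + 4174/195) = 1/(-7526/195) = -195/7526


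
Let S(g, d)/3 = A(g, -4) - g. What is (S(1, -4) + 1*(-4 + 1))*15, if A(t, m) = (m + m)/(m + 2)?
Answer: 90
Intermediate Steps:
A(t, m) = 2*m/(2 + m) (A(t, m) = (2*m)/(2 + m) = 2*m/(2 + m))
S(g, d) = 12 - 3*g (S(g, d) = 3*(2*(-4)/(2 - 4) - g) = 3*(2*(-4)/(-2) - g) = 3*(2*(-4)*(-½) - g) = 3*(4 - g) = 12 - 3*g)
(S(1, -4) + 1*(-4 + 1))*15 = ((12 - 3*1) + 1*(-4 + 1))*15 = ((12 - 3) + 1*(-3))*15 = (9 - 3)*15 = 6*15 = 90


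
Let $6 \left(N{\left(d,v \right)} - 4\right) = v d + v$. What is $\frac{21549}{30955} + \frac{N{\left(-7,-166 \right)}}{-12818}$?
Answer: $\frac{7969198}{11670035} \approx 0.68288$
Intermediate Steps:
$N{\left(d,v \right)} = 4 + \frac{v}{6} + \frac{d v}{6}$ ($N{\left(d,v \right)} = 4 + \frac{v d + v}{6} = 4 + \frac{d v + v}{6} = 4 + \frac{v + d v}{6} = 4 + \left(\frac{v}{6} + \frac{d v}{6}\right) = 4 + \frac{v}{6} + \frac{d v}{6}$)
$\frac{21549}{30955} + \frac{N{\left(-7,-166 \right)}}{-12818} = \frac{21549}{30955} + \frac{4 + \frac{1}{6} \left(-166\right) + \frac{1}{6} \left(-7\right) \left(-166\right)}{-12818} = 21549 \cdot \frac{1}{30955} + \left(4 - \frac{83}{3} + \frac{581}{3}\right) \left(- \frac{1}{12818}\right) = \frac{21549}{30955} + 170 \left(- \frac{1}{12818}\right) = \frac{21549}{30955} - \frac{5}{377} = \frac{7969198}{11670035}$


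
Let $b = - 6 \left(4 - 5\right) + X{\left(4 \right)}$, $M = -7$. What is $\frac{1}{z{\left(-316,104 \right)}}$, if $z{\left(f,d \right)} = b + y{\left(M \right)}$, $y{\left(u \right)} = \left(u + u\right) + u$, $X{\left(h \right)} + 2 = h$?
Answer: $- \frac{1}{13} \approx -0.076923$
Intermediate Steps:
$X{\left(h \right)} = -2 + h$
$y{\left(u \right)} = 3 u$ ($y{\left(u \right)} = 2 u + u = 3 u$)
$b = 8$ ($b = - 6 \left(4 - 5\right) + \left(-2 + 4\right) = \left(-6\right) \left(-1\right) + 2 = 6 + 2 = 8$)
$z{\left(f,d \right)} = -13$ ($z{\left(f,d \right)} = 8 + 3 \left(-7\right) = 8 - 21 = -13$)
$\frac{1}{z{\left(-316,104 \right)}} = \frac{1}{-13} = - \frac{1}{13}$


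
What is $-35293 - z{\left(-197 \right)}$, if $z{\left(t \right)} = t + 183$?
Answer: $-35279$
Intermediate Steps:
$z{\left(t \right)} = 183 + t$
$-35293 - z{\left(-197 \right)} = -35293 - \left(183 - 197\right) = -35293 - -14 = -35293 + 14 = -35279$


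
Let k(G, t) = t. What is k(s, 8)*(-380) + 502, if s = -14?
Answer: -2538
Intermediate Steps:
k(s, 8)*(-380) + 502 = 8*(-380) + 502 = -3040 + 502 = -2538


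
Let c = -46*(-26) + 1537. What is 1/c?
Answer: 1/2733 ≈ 0.00036590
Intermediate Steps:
c = 2733 (c = 1196 + 1537 = 2733)
1/c = 1/2733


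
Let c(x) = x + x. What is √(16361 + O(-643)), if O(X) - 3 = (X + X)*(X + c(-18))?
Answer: √889558 ≈ 943.16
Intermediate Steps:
c(x) = 2*x
O(X) = 3 + 2*X*(-36 + X) (O(X) = 3 + (X + X)*(X + 2*(-18)) = 3 + (2*X)*(X - 36) = 3 + (2*X)*(-36 + X) = 3 + 2*X*(-36 + X))
√(16361 + O(-643)) = √(16361 + (3 - 72*(-643) + 2*(-643)²)) = √(16361 + (3 + 46296 + 2*413449)) = √(16361 + (3 + 46296 + 826898)) = √(16361 + 873197) = √889558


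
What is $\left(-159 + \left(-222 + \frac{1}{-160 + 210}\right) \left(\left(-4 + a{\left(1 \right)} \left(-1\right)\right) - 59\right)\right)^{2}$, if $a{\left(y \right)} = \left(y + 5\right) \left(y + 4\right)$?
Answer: $\frac{1049102402049}{2500} \approx 4.1964 \cdot 10^{8}$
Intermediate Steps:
$a{\left(y \right)} = \left(4 + y\right) \left(5 + y\right)$ ($a{\left(y \right)} = \left(5 + y\right) \left(4 + y\right) = \left(4 + y\right) \left(5 + y\right)$)
$\left(-159 + \left(-222 + \frac{1}{-160 + 210}\right) \left(\left(-4 + a{\left(1 \right)} \left(-1\right)\right) - 59\right)\right)^{2} = \left(-159 + \left(-222 + \frac{1}{-160 + 210}\right) \left(\left(-4 + \left(20 + 1^{2} + 9 \cdot 1\right) \left(-1\right)\right) - 59\right)\right)^{2} = \left(-159 + \left(-222 + \frac{1}{50}\right) \left(\left(-4 + \left(20 + 1 + 9\right) \left(-1\right)\right) - 59\right)\right)^{2} = \left(-159 + \left(-222 + \frac{1}{50}\right) \left(\left(-4 + 30 \left(-1\right)\right) - 59\right)\right)^{2} = \left(-159 - \frac{11099 \left(\left(-4 - 30\right) - 59\right)}{50}\right)^{2} = \left(-159 - \frac{11099 \left(-34 - 59\right)}{50}\right)^{2} = \left(-159 - - \frac{1032207}{50}\right)^{2} = \left(-159 + \frac{1032207}{50}\right)^{2} = \left(\frac{1024257}{50}\right)^{2} = \frac{1049102402049}{2500}$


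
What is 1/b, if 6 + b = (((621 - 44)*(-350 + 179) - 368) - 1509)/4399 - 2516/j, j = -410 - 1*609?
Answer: -4482581/118281938 ≈ -0.037897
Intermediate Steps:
j = -1019 (j = -410 - 609 = -1019)
b = -118281938/4482581 (b = -6 + ((((621 - 44)*(-350 + 179) - 368) - 1509)/4399 - 2516/(-1019)) = -6 + (((577*(-171) - 368) - 1509)*(1/4399) - 2516*(-1/1019)) = -6 + (((-98667 - 368) - 1509)*(1/4399) + 2516/1019) = -6 + ((-99035 - 1509)*(1/4399) + 2516/1019) = -6 + (-100544*1/4399 + 2516/1019) = -6 + (-100544/4399 + 2516/1019) = -6 - 91386452/4482581 = -118281938/4482581 ≈ -26.387)
1/b = 1/(-118281938/4482581) = -4482581/118281938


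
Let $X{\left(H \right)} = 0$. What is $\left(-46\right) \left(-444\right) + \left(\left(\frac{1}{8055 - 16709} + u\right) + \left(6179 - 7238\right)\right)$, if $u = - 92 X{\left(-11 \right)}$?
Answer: $\frac{167584709}{8654} \approx 19365.0$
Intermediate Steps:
$u = 0$ ($u = \left(-92\right) 0 = 0$)
$\left(-46\right) \left(-444\right) + \left(\left(\frac{1}{8055 - 16709} + u\right) + \left(6179 - 7238\right)\right) = \left(-46\right) \left(-444\right) + \left(\left(\frac{1}{8055 - 16709} + 0\right) + \left(6179 - 7238\right)\right) = 20424 + \left(\left(\frac{1}{-8654} + 0\right) + \left(6179 - 7238\right)\right) = 20424 + \left(\left(- \frac{1}{8654} + 0\right) - 1059\right) = 20424 - \frac{9164587}{8654} = \frac{167584709}{8654}$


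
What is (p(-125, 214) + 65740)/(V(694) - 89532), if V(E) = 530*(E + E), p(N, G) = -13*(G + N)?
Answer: 64583/646108 ≈ 0.099957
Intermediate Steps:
p(N, G) = -13*G - 13*N
V(E) = 1060*E (V(E) = 530*(2*E) = 1060*E)
(p(-125, 214) + 65740)/(V(694) - 89532) = ((-13*214 - 13*(-125)) + 65740)/(1060*694 - 89532) = ((-2782 + 1625) + 65740)/(735640 - 89532) = (-1157 + 65740)/646108 = 64583*(1/646108) = 64583/646108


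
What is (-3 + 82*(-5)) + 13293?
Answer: 12880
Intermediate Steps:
(-3 + 82*(-5)) + 13293 = (-3 - 410) + 13293 = -413 + 13293 = 12880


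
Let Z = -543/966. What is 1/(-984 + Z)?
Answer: -322/317029 ≈ -0.0010157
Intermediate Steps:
Z = -181/322 (Z = -543*1/966 = -181/322 ≈ -0.56211)
1/(-984 + Z) = 1/(-984 - 181/322) = 1/(-317029/322) = -322/317029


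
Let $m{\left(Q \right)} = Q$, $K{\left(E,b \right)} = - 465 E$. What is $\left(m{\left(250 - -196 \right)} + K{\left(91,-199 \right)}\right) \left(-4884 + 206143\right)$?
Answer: $-8426513071$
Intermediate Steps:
$\left(m{\left(250 - -196 \right)} + K{\left(91,-199 \right)}\right) \left(-4884 + 206143\right) = \left(\left(250 - -196\right) - 42315\right) \left(-4884 + 206143\right) = \left(\left(250 + 196\right) - 42315\right) 201259 = \left(446 - 42315\right) 201259 = \left(-41869\right) 201259 = -8426513071$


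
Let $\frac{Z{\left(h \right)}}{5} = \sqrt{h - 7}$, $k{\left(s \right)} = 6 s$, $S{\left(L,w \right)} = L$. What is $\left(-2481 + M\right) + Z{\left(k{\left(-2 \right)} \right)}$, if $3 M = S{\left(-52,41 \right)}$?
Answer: $- \frac{7495}{3} + 5 i \sqrt{19} \approx -2498.3 + 21.794 i$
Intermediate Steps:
$Z{\left(h \right)} = 5 \sqrt{-7 + h}$ ($Z{\left(h \right)} = 5 \sqrt{h - 7} = 5 \sqrt{-7 + h}$)
$M = - \frac{52}{3}$ ($M = \frac{1}{3} \left(-52\right) = - \frac{52}{3} \approx -17.333$)
$\left(-2481 + M\right) + Z{\left(k{\left(-2 \right)} \right)} = \left(-2481 - \frac{52}{3}\right) + 5 \sqrt{-7 + 6 \left(-2\right)} = - \frac{7495}{3} + 5 \sqrt{-7 - 12} = - \frac{7495}{3} + 5 \sqrt{-19} = - \frac{7495}{3} + 5 i \sqrt{19}$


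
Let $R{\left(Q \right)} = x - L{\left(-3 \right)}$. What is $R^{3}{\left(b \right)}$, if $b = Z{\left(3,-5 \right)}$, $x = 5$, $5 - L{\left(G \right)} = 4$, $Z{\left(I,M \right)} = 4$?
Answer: $64$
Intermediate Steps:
$L{\left(G \right)} = 1$ ($L{\left(G \right)} = 5 - 4 = 1$)
$b = 4$
$R{\left(Q \right)} = 4$ ($R{\left(Q \right)} = 5 - 1 = 4$)
$R^{3}{\left(b \right)} = 4^{3} = 64$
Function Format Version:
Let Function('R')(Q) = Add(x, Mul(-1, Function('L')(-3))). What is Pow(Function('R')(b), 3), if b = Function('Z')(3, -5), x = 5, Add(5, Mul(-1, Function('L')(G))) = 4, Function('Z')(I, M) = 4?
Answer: 64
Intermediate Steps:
Function('L')(G) = 1 (Function('L')(G) = Add(5, Mul(-1, 4)) = Add(5, -4) = 1)
b = 4
Function('R')(Q) = 4 (Function('R')(Q) = Add(5, Mul(-1, 1)) = Add(5, -1) = 4)
Pow(Function('R')(b), 3) = Pow(4, 3) = 64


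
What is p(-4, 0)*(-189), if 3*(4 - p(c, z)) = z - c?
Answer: -504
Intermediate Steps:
p(c, z) = 4 - z/3 + c/3 (p(c, z) = 4 - (z - c)/3 = 4 + (-z/3 + c/3) = 4 - z/3 + c/3)
p(-4, 0)*(-189) = (4 - ⅓*0 + (⅓)*(-4))*(-189) = (4 + 0 - 4/3)*(-189) = (8/3)*(-189) = -504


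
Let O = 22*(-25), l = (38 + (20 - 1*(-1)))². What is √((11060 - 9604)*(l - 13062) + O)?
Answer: 3*I*√1550054 ≈ 3735.0*I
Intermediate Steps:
l = 3481 (l = (38 + (20 + 1))² = (38 + 21)² = 59² = 3481)
O = -550
√((11060 - 9604)*(l - 13062) + O) = √((11060 - 9604)*(3481 - 13062) - 550) = √(1456*(-9581) - 550) = √(-13949936 - 550) = √(-13950486) = 3*I*√1550054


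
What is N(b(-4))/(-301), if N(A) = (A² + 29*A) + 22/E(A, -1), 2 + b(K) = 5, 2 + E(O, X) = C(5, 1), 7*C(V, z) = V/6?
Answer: -6660/23779 ≈ -0.28008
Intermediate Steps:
C(V, z) = V/42 (C(V, z) = (V/6)/7 = V/42)
E(O, X) = -79/42 (E(O, X) = -2 + (1/42)*5 = -2 + 5/42 = -79/42)
b(K) = 3 (b(K) = -2 + 5 = 3)
N(A) = -924/79 + A² + 29*A (N(A) = (A² + 29*A) + 22/(-79/42) = (A² + 29*A) + 22*(-42/79) = (A² + 29*A) - 924/79 = -924/79 + A² + 29*A)
N(b(-4))/(-301) = (-924/79 + 3² + 29*3)/(-301) = (-924/79 + 9 + 87)*(-1/301) = (6660/79)*(-1/301) = -6660/23779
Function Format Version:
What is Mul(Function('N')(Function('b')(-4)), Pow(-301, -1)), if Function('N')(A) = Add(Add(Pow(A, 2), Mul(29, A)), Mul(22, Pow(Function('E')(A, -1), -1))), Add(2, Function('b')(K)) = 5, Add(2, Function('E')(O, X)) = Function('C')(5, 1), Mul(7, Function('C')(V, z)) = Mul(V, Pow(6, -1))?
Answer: Rational(-6660, 23779) ≈ -0.28008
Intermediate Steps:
Function('C')(V, z) = Mul(Rational(1, 42), V) (Function('C')(V, z) = Mul(Rational(1, 7), Mul(V, Pow(6, -1))) = Mul(Rational(1, 7), Mul(V, Rational(1, 6))) = Mul(Rational(1, 7), Mul(Rational(1, 6), V)) = Mul(Rational(1, 42), V))
Function('E')(O, X) = Rational(-79, 42) (Function('E')(O, X) = Add(-2, Mul(Rational(1, 42), 5)) = Add(-2, Rational(5, 42)) = Rational(-79, 42))
Function('b')(K) = 3 (Function('b')(K) = Add(-2, 5) = 3)
Function('N')(A) = Add(Rational(-924, 79), Pow(A, 2), Mul(29, A)) (Function('N')(A) = Add(Add(Pow(A, 2), Mul(29, A)), Mul(22, Pow(Rational(-79, 42), -1))) = Add(Add(Pow(A, 2), Mul(29, A)), Mul(22, Rational(-42, 79))) = Add(Add(Pow(A, 2), Mul(29, A)), Rational(-924, 79)) = Add(Rational(-924, 79), Pow(A, 2), Mul(29, A)))
Mul(Function('N')(Function('b')(-4)), Pow(-301, -1)) = Mul(Add(Rational(-924, 79), Pow(3, 2), Mul(29, 3)), Pow(-301, -1)) = Mul(Add(Rational(-924, 79), 9, 87), Rational(-1, 301)) = Mul(Rational(6660, 79), Rational(-1, 301)) = Rational(-6660, 23779)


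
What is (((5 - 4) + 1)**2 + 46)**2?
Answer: 2500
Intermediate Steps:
(((5 - 4) + 1)**2 + 46)**2 = ((1 + 1)**2 + 46)**2 = (2**2 + 46)**2 = (4 + 46)**2 = 50**2 = 2500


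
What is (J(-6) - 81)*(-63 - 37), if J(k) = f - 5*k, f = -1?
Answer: 5200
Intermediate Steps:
J(k) = -1 - 5*k
(J(-6) - 81)*(-63 - 37) = ((-1 - 5*(-6)) - 81)*(-63 - 37) = ((-1 + 30) - 81)*(-100) = (29 - 81)*(-100) = -52*(-100) = 5200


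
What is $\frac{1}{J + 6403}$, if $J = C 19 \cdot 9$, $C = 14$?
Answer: $\frac{1}{8797} \approx 0.00011368$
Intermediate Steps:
$J = 2394$ ($J = 14 \cdot 19 \cdot 9 = 266 \cdot 9 = 2394$)
$\frac{1}{J + 6403} = \frac{1}{2394 + 6403} = \frac{1}{8797}$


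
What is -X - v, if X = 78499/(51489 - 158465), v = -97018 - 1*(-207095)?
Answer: -11775518653/106976 ≈ -1.1008e+5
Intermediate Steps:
v = 110077 (v = -97018 + 207095 = 110077)
X = -78499/106976 (X = 78499/(-106976) = 78499*(-1/106976) = -78499/106976 ≈ -0.73380)
-X - v = -1*(-78499/106976) - 1*110077 = 78499/106976 - 110077 = -11775518653/106976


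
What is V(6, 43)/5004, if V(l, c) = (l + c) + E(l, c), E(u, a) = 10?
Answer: 59/5004 ≈ 0.011791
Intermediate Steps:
V(l, c) = 10 + c + l (V(l, c) = (l + c) + 10 = (c + l) + 10 = 10 + c + l)
V(6, 43)/5004 = (10 + 43 + 6)/5004 = 59*(1/5004) = 59/5004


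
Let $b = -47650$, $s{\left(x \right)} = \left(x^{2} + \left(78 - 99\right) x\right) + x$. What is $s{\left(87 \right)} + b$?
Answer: $-41821$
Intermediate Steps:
$s{\left(x \right)} = x^{2} - 20 x$ ($s{\left(x \right)} = \left(x^{2} - 21 x\right) + x = x^{2} - 20 x$)
$s{\left(87 \right)} + b = 87 \left(-20 + 87\right) - 47650 = 87 \cdot 67 - 47650 = 5829 - 47650 = -41821$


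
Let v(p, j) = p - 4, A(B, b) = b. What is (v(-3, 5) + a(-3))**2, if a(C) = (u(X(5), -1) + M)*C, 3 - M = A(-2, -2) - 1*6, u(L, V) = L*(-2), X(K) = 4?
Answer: 256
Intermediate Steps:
v(p, j) = -4 + p
u(L, V) = -2*L
M = 11 (M = 3 - (-2 - 1*6) = 3 - (-2 - 6) = 3 - 1*(-8) = 3 + 8 = 11)
a(C) = 3*C (a(C) = (-2*4 + 11)*C = (-8 + 11)*C = 3*C)
(v(-3, 5) + a(-3))**2 = ((-4 - 3) + 3*(-3))**2 = (-7 - 9)**2 = (-16)**2 = 256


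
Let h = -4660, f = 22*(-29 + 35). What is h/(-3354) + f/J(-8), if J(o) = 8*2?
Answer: 64661/6708 ≈ 9.6394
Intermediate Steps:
J(o) = 16
f = 132 (f = 22*6 = 132)
h/(-3354) + f/J(-8) = -4660/(-3354) + 132/16 = -4660*(-1/3354) + 132*(1/16) = 2330/1677 + 33/4 = 64661/6708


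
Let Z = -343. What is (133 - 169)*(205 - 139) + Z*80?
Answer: -29816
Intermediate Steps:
(133 - 169)*(205 - 139) + Z*80 = (133 - 169)*(205 - 139) - 343*80 = -36*66 - 27440 = -2376 - 27440 = -29816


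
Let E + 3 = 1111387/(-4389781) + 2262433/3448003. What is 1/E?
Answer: -15135978057343/39308414485017 ≈ -0.38506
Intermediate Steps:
E = -39308414485017/15135978057343 (E = -3 + (1111387/(-4389781) + 2262433/3448003) = -3 + (1111387*(-1/4389781) + 2262433*(1/3448003)) = -3 + (-1111387/4389781 + 2262433/3448003) = -3 + 6099519687012/15135978057343 = -39308414485017/15135978057343 ≈ -2.5970)
1/E = 1/(-39308414485017/15135978057343) = -15135978057343/39308414485017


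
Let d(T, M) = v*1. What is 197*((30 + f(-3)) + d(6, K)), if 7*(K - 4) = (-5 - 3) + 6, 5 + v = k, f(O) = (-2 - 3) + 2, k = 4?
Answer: 5122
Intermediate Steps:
f(O) = -3 (f(O) = -5 + 2 = -3)
v = -1 (v = -5 + 4 = -1)
K = 26/7 (K = 4 + ((-5 - 3) + 6)/7 = 4 + (-8 + 6)/7 = 4 + (1/7)*(-2) = 4 - 2/7 = 26/7 ≈ 3.7143)
d(T, M) = -1 (d(T, M) = -1*1 = -1)
197*((30 + f(-3)) + d(6, K)) = 197*((30 - 3) - 1) = 197*(27 - 1) = 197*26 = 5122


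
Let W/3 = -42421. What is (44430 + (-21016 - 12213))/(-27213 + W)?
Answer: -11201/154476 ≈ -0.072510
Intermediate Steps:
W = -127263 (W = 3*(-42421) = -127263)
(44430 + (-21016 - 12213))/(-27213 + W) = (44430 + (-21016 - 12213))/(-27213 - 127263) = (44430 - 33229)/(-154476) = 11201*(-1/154476) = -11201/154476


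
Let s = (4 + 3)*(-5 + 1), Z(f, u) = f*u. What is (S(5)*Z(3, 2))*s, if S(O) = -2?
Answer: 336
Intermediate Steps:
s = -28 (s = 7*(-4) = -28)
(S(5)*Z(3, 2))*s = -6*2*(-28) = -2*6*(-28) = -12*(-28) = 336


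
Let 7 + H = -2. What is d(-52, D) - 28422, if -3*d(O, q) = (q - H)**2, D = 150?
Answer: -36849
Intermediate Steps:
H = -9 (H = -7 - 2 = -9)
d(O, q) = -(9 + q)**2/3 (d(O, q) = -(q - 1*(-9))**2/3 = -(q + 9)**2/3 = -(9 + q)**2/3)
d(-52, D) - 28422 = -(9 + 150)**2/3 - 28422 = -1/3*159**2 - 28422 = -1/3*25281 - 28422 = -8427 - 28422 = -36849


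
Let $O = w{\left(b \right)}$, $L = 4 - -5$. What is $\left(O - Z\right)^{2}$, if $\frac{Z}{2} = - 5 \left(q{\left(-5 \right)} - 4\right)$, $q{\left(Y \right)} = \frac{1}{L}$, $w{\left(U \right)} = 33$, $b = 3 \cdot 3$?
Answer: $\frac{2809}{81} \approx 34.679$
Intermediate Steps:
$L = 9$ ($L = 4 + 5 = 9$)
$b = 9$
$O = 33$
$q{\left(Y \right)} = \frac{1}{9}$
$Z = \frac{350}{9}$ ($Z = 2 \left(- 5 \left(\frac{1}{9} - 4\right)\right) = 2 \left(\left(-5\right) \left(- \frac{35}{9}\right)\right) = 2 \cdot \frac{175}{9} = \frac{350}{9} \approx 38.889$)
$\left(O - Z\right)^{2} = \left(33 - \frac{350}{9}\right)^{2} = \left(- \frac{53}{9}\right)^{2} = \frac{2809}{81}$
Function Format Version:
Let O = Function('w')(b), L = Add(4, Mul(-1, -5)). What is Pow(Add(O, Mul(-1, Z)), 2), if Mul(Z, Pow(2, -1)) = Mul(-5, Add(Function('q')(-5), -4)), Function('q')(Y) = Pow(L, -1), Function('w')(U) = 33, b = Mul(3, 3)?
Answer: Rational(2809, 81) ≈ 34.679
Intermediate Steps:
L = 9 (L = Add(4, 5) = 9)
b = 9
O = 33
Function('q')(Y) = Rational(1, 9) (Function('q')(Y) = Pow(9, -1) = Rational(1, 9))
Z = Rational(350, 9) (Z = Mul(2, Mul(-5, Add(Rational(1, 9), -4))) = Mul(2, Mul(-5, Rational(-35, 9))) = Mul(2, Rational(175, 9)) = Rational(350, 9) ≈ 38.889)
Pow(Add(O, Mul(-1, Z)), 2) = Pow(Add(33, Mul(-1, Rational(350, 9))), 2) = Pow(Add(33, Rational(-350, 9)), 2) = Pow(Rational(-53, 9), 2) = Rational(2809, 81)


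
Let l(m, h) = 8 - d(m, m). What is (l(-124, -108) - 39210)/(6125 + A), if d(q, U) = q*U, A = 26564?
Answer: -54578/32689 ≈ -1.6696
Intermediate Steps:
d(q, U) = U*q
l(m, h) = 8 - m² (l(m, h) = 8 - m*m = 8 - m²)
(l(-124, -108) - 39210)/(6125 + A) = ((8 - 1*(-124)²) - 39210)/(6125 + 26564) = ((8 - 1*15376) - 39210)/32689 = ((8 - 15376) - 39210)*(1/32689) = (-15368 - 39210)*(1/32689) = -54578*1/32689 = -54578/32689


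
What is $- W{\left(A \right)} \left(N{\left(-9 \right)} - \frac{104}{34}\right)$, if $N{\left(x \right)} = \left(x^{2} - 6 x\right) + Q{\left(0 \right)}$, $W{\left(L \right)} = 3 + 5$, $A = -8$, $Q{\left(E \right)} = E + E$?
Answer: $- \frac{17944}{17} \approx -1055.5$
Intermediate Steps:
$Q{\left(E \right)} = 2 E$
$W{\left(L \right)} = 8$
$N{\left(x \right)} = x^{2} - 6 x$ ($N{\left(x \right)} = \left(x^{2} - 6 x\right) + 2 \cdot 0 = \left(x^{2} - 6 x\right) + 0 = x^{2} - 6 x$)
$- W{\left(A \right)} \left(N{\left(-9 \right)} - \frac{104}{34}\right) = - 8 \left(- 9 \left(-6 - 9\right) - \frac{104}{34}\right) = - 8 \left(\left(-9\right) \left(-15\right) - \frac{52}{17}\right) = - 8 \left(135 - \frac{52}{17}\right) = - \frac{8 \cdot 2243}{17} = \left(-1\right) \frac{17944}{17} = - \frac{17944}{17}$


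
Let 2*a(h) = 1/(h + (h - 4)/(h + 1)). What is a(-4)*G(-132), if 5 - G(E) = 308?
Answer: 909/8 ≈ 113.63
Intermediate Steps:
G(E) = -303 (G(E) = 5 - 1*308 = 5 - 308 = -303)
a(h) = 1/(2*(h + (-4 + h)/(1 + h))) (a(h) = 1/(2*(h + (h - 4)/(h + 1))) = 1/(2*(h + (-4 + h)/(1 + h))))
a(-4)*G(-132) = ((1 - 4)/(2*(-4 + (-4)² + 2*(-4))))*(-303) = ((½)*(-3)/(-4 + 16 - 8))*(-303) = ((½)*(-3)/4)*(-303) = ((½)*(¼)*(-3))*(-303) = -3/8*(-303) = 909/8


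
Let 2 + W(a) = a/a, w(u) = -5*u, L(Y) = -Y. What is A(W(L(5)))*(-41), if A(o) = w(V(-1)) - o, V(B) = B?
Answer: -246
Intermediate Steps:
W(a) = -1 (W(a) = -2 + a/a = -2 + 1 = -1)
A(o) = 5 - o (A(o) = -5*(-1) - o = 5 - o)
A(W(L(5)))*(-41) = (5 - 1*(-1))*(-41) = (5 + 1)*(-41) = 6*(-41) = -246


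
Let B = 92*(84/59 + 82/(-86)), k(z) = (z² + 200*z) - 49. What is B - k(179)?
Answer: -171878548/2537 ≈ -67749.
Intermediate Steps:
k(z) = -49 + z² + 200*z
B = 109756/2537 (B = 92*(84*(1/59) + 82*(-1/86)) = 92*(84/59 - 41/43) = 92*(1193/2537) = 109756/2537 ≈ 43.262)
B - k(179) = 109756/2537 - (-49 + 179² + 200*179) = 109756/2537 - (-49 + 32041 + 35800) = 109756/2537 - 1*67792 = 109756/2537 - 67792 = -171878548/2537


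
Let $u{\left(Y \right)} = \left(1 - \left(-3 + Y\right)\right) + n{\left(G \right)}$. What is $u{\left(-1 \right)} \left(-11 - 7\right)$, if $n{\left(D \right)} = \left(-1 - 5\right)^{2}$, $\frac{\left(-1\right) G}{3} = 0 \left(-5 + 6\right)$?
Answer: $-738$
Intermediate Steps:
$G = 0$ ($G = - 3 \cdot 0 \left(-5 + 6\right) = - 3 \cdot 0 \cdot 1 = \left(-3\right) 0 = 0$)
$n{\left(D \right)} = 36$ ($n{\left(D \right)} = \left(-6\right)^{2} = 36$)
$u{\left(Y \right)} = 40 - Y$ ($u{\left(Y \right)} = \left(1 - \left(-3 + Y\right)\right) + 36 = \left(4 - Y\right) + 36 = 40 - Y$)
$u{\left(-1 \right)} \left(-11 - 7\right) = \left(40 - -1\right) \left(-11 - 7\right) = \left(40 + 1\right) \left(-18\right) = 41 \left(-18\right) = -738$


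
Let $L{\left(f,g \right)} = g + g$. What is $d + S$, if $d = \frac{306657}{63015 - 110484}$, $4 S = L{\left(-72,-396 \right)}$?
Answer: $- \frac{3235173}{15823} \approx -204.46$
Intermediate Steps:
$L{\left(f,g \right)} = 2 g$
$S = -198$ ($S = \frac{2 \left(-396\right)}{4} = \frac{1}{4} \left(-792\right) = -198$)
$d = - \frac{102219}{15823}$ ($d = \frac{306657}{63015 - 110484} = \frac{306657}{-47469} = 306657 \left(- \frac{1}{47469}\right) = - \frac{102219}{15823} \approx -6.4602$)
$d + S = - \frac{102219}{15823} - 198 = - \frac{3235173}{15823}$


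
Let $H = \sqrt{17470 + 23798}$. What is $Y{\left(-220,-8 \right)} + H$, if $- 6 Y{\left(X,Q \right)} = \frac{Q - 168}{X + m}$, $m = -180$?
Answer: $- \frac{11}{150} + 2 \sqrt{10317} \approx 203.07$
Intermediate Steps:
$Y{\left(X,Q \right)} = - \frac{-168 + Q}{6 \left(-180 + X\right)}$ ($Y{\left(X,Q \right)} = - \frac{\left(Q - 168\right) \frac{1}{X - 180}}{6} = - \frac{\left(-168 + Q\right) \frac{1}{-180 + X}}{6} = - \frac{\frac{1}{-180 + X} \left(-168 + Q\right)}{6} = - \frac{-168 + Q}{6 \left(-180 + X\right)}$)
$H = 2 \sqrt{10317}$ ($H = \sqrt{41268} = 2 \sqrt{10317} \approx 203.15$)
$Y{\left(-220,-8 \right)} + H = \frac{168 - -8}{6 \left(-180 - 220\right)} + 2 \sqrt{10317} = \frac{168 + 8}{6 \left(-400\right)} + 2 \sqrt{10317} = \frac{1}{6} \left(- \frac{1}{400}\right) 176 + 2 \sqrt{10317} = - \frac{11}{150} + 2 \sqrt{10317}$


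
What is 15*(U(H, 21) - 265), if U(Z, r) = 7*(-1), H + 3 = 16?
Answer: -4080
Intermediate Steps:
H = 13 (H = -3 + 16 = 13)
U(Z, r) = -7
15*(U(H, 21) - 265) = 15*(-7 - 265) = 15*(-272) = -4080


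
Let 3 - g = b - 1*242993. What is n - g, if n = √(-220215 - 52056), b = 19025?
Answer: -223971 + I*√272271 ≈ -2.2397e+5 + 521.8*I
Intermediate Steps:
g = 223971 (g = 3 - (19025 - 1*242993) = 3 - (19025 - 242993) = 3 - 1*(-223968) = 3 + 223968 = 223971)
n = I*√272271 (n = √(-272271) = I*√272271 ≈ 521.8*I)
n - g = I*√272271 - 1*223971 = I*√272271 - 223971 = -223971 + I*√272271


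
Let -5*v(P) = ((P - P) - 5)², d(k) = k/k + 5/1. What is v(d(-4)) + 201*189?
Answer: 37984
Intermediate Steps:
d(k) = 6 (d(k) = 1 + 5*1 = 1 + 5 = 6)
v(P) = -5 (v(P) = -((P - P) - 5)²/5 = -(0 - 5)²/5 = -⅕*(-5)² = -⅕*25 = -5)
v(d(-4)) + 201*189 = -5 + 201*189 = -5 + 37989 = 37984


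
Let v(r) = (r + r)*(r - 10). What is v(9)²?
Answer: 324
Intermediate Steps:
v(r) = 2*r*(-10 + r) (v(r) = (2*r)*(-10 + r) = 2*r*(-10 + r))
v(9)² = (2*9*(-10 + 9))² = (2*9*(-1))² = (-18)² = 324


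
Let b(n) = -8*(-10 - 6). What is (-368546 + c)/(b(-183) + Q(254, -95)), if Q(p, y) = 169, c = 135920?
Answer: -77542/99 ≈ -783.25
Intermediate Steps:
b(n) = 128 (b(n) = -8*(-16) = 128)
(-368546 + c)/(b(-183) + Q(254, -95)) = (-368546 + 135920)/(128 + 169) = -232626/297 = -232626*1/297 = -77542/99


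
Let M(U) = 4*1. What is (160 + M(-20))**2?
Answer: 26896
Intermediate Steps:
M(U) = 4
(160 + M(-20))**2 = (160 + 4)**2 = 164**2 = 26896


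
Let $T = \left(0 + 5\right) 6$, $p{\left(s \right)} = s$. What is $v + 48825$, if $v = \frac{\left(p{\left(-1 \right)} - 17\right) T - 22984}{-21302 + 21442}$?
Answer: $\frac{1702994}{35} \approx 48657.0$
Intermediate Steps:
$T = 30$ ($T = 5 \cdot 6 = 30$)
$v = - \frac{5881}{35}$ ($v = \frac{\left(-1 - 17\right) 30 - 22984}{-21302 + 21442} = \frac{\left(-18\right) 30 - 22984}{140} = \left(-540 - 22984\right) \frac{1}{140} = \left(-23524\right) \frac{1}{140} = - \frac{5881}{35} \approx -168.03$)
$v + 48825 = - \frac{5881}{35} + 48825 = \frac{1702994}{35}$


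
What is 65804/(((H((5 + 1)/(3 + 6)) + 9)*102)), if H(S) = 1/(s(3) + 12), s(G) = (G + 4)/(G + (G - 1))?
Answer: 1102217/15504 ≈ 71.092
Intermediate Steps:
s(G) = (4 + G)/(-1 + 2*G) (s(G) = (4 + G)/(G + (-1 + G)) = (4 + G)/(-1 + 2*G))
H(S) = 5/67 (H(S) = 1/((4 + 3)/(-1 + 2*3) + 12) = 1/(7/(-1 + 6) + 12) = 1/(7/5 + 12) = 1/(67/5) = 5/67)
65804/(((H((5 + 1)/(3 + 6)) + 9)*102)) = 65804/(((5/67 + 9)*102)) = 65804/(((608/67)*102)) = 65804/(62016/67) = 65804*(67/62016) = 1102217/15504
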